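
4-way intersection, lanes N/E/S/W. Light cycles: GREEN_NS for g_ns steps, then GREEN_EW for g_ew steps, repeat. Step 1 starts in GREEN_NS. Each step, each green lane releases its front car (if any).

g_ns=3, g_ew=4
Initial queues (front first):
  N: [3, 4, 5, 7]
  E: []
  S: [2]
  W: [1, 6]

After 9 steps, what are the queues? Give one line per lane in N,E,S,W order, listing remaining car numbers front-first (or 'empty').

Step 1 [NS]: N:car3-GO,E:wait,S:car2-GO,W:wait | queues: N=3 E=0 S=0 W=2
Step 2 [NS]: N:car4-GO,E:wait,S:empty,W:wait | queues: N=2 E=0 S=0 W=2
Step 3 [NS]: N:car5-GO,E:wait,S:empty,W:wait | queues: N=1 E=0 S=0 W=2
Step 4 [EW]: N:wait,E:empty,S:wait,W:car1-GO | queues: N=1 E=0 S=0 W=1
Step 5 [EW]: N:wait,E:empty,S:wait,W:car6-GO | queues: N=1 E=0 S=0 W=0
Step 6 [EW]: N:wait,E:empty,S:wait,W:empty | queues: N=1 E=0 S=0 W=0
Step 7 [EW]: N:wait,E:empty,S:wait,W:empty | queues: N=1 E=0 S=0 W=0
Step 8 [NS]: N:car7-GO,E:wait,S:empty,W:wait | queues: N=0 E=0 S=0 W=0

N: empty
E: empty
S: empty
W: empty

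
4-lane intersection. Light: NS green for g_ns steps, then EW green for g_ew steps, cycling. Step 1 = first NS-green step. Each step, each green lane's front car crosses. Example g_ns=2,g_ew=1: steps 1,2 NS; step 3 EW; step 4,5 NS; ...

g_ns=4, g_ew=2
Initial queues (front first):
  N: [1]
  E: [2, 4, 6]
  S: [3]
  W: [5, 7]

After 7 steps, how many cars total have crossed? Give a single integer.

Answer: 6

Derivation:
Step 1 [NS]: N:car1-GO,E:wait,S:car3-GO,W:wait | queues: N=0 E=3 S=0 W=2
Step 2 [NS]: N:empty,E:wait,S:empty,W:wait | queues: N=0 E=3 S=0 W=2
Step 3 [NS]: N:empty,E:wait,S:empty,W:wait | queues: N=0 E=3 S=0 W=2
Step 4 [NS]: N:empty,E:wait,S:empty,W:wait | queues: N=0 E=3 S=0 W=2
Step 5 [EW]: N:wait,E:car2-GO,S:wait,W:car5-GO | queues: N=0 E=2 S=0 W=1
Step 6 [EW]: N:wait,E:car4-GO,S:wait,W:car7-GO | queues: N=0 E=1 S=0 W=0
Step 7 [NS]: N:empty,E:wait,S:empty,W:wait | queues: N=0 E=1 S=0 W=0
Cars crossed by step 7: 6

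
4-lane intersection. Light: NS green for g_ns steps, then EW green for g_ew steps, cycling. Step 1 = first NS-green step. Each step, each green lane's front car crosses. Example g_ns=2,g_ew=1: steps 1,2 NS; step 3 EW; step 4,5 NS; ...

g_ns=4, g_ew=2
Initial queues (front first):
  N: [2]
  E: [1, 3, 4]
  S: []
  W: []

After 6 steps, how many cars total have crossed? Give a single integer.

Answer: 3

Derivation:
Step 1 [NS]: N:car2-GO,E:wait,S:empty,W:wait | queues: N=0 E=3 S=0 W=0
Step 2 [NS]: N:empty,E:wait,S:empty,W:wait | queues: N=0 E=3 S=0 W=0
Step 3 [NS]: N:empty,E:wait,S:empty,W:wait | queues: N=0 E=3 S=0 W=0
Step 4 [NS]: N:empty,E:wait,S:empty,W:wait | queues: N=0 E=3 S=0 W=0
Step 5 [EW]: N:wait,E:car1-GO,S:wait,W:empty | queues: N=0 E=2 S=0 W=0
Step 6 [EW]: N:wait,E:car3-GO,S:wait,W:empty | queues: N=0 E=1 S=0 W=0
Cars crossed by step 6: 3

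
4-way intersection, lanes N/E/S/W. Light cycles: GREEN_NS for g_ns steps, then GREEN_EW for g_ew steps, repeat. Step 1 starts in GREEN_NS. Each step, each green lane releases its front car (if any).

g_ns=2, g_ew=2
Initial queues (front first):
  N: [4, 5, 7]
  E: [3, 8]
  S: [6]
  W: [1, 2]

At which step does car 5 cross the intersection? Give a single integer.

Step 1 [NS]: N:car4-GO,E:wait,S:car6-GO,W:wait | queues: N=2 E=2 S=0 W=2
Step 2 [NS]: N:car5-GO,E:wait,S:empty,W:wait | queues: N=1 E=2 S=0 W=2
Step 3 [EW]: N:wait,E:car3-GO,S:wait,W:car1-GO | queues: N=1 E=1 S=0 W=1
Step 4 [EW]: N:wait,E:car8-GO,S:wait,W:car2-GO | queues: N=1 E=0 S=0 W=0
Step 5 [NS]: N:car7-GO,E:wait,S:empty,W:wait | queues: N=0 E=0 S=0 W=0
Car 5 crosses at step 2

2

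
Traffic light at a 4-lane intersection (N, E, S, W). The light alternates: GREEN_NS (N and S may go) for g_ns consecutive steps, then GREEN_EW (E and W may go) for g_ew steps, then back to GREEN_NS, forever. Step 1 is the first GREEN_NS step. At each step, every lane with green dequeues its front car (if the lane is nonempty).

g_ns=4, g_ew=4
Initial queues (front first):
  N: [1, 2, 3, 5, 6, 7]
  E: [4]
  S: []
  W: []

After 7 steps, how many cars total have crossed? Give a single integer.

Step 1 [NS]: N:car1-GO,E:wait,S:empty,W:wait | queues: N=5 E=1 S=0 W=0
Step 2 [NS]: N:car2-GO,E:wait,S:empty,W:wait | queues: N=4 E=1 S=0 W=0
Step 3 [NS]: N:car3-GO,E:wait,S:empty,W:wait | queues: N=3 E=1 S=0 W=0
Step 4 [NS]: N:car5-GO,E:wait,S:empty,W:wait | queues: N=2 E=1 S=0 W=0
Step 5 [EW]: N:wait,E:car4-GO,S:wait,W:empty | queues: N=2 E=0 S=0 W=0
Step 6 [EW]: N:wait,E:empty,S:wait,W:empty | queues: N=2 E=0 S=0 W=0
Step 7 [EW]: N:wait,E:empty,S:wait,W:empty | queues: N=2 E=0 S=0 W=0
Cars crossed by step 7: 5

Answer: 5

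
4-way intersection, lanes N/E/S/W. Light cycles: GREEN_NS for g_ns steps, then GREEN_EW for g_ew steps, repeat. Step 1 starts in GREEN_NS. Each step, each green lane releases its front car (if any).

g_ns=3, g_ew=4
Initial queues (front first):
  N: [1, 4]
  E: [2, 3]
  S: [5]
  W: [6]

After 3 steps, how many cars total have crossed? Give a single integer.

Answer: 3

Derivation:
Step 1 [NS]: N:car1-GO,E:wait,S:car5-GO,W:wait | queues: N=1 E=2 S=0 W=1
Step 2 [NS]: N:car4-GO,E:wait,S:empty,W:wait | queues: N=0 E=2 S=0 W=1
Step 3 [NS]: N:empty,E:wait,S:empty,W:wait | queues: N=0 E=2 S=0 W=1
Cars crossed by step 3: 3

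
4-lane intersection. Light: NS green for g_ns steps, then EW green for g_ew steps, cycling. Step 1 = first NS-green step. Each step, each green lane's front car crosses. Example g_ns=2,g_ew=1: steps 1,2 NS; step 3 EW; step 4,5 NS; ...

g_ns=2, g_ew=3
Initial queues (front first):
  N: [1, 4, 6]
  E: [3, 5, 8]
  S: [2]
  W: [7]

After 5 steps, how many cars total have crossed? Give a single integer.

Answer: 7

Derivation:
Step 1 [NS]: N:car1-GO,E:wait,S:car2-GO,W:wait | queues: N=2 E=3 S=0 W=1
Step 2 [NS]: N:car4-GO,E:wait,S:empty,W:wait | queues: N=1 E=3 S=0 W=1
Step 3 [EW]: N:wait,E:car3-GO,S:wait,W:car7-GO | queues: N=1 E=2 S=0 W=0
Step 4 [EW]: N:wait,E:car5-GO,S:wait,W:empty | queues: N=1 E=1 S=0 W=0
Step 5 [EW]: N:wait,E:car8-GO,S:wait,W:empty | queues: N=1 E=0 S=0 W=0
Cars crossed by step 5: 7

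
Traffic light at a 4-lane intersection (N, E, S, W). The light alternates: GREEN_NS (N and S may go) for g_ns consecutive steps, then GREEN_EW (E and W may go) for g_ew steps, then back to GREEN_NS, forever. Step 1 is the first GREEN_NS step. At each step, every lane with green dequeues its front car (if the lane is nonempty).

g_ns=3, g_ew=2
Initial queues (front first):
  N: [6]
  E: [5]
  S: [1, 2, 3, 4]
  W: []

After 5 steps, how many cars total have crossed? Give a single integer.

Step 1 [NS]: N:car6-GO,E:wait,S:car1-GO,W:wait | queues: N=0 E=1 S=3 W=0
Step 2 [NS]: N:empty,E:wait,S:car2-GO,W:wait | queues: N=0 E=1 S=2 W=0
Step 3 [NS]: N:empty,E:wait,S:car3-GO,W:wait | queues: N=0 E=1 S=1 W=0
Step 4 [EW]: N:wait,E:car5-GO,S:wait,W:empty | queues: N=0 E=0 S=1 W=0
Step 5 [EW]: N:wait,E:empty,S:wait,W:empty | queues: N=0 E=0 S=1 W=0
Cars crossed by step 5: 5

Answer: 5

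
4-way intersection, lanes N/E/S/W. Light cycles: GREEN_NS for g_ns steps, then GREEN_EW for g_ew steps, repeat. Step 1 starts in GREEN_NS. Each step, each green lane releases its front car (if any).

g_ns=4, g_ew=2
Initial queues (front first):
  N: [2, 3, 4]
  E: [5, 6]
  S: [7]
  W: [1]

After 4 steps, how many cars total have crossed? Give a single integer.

Answer: 4

Derivation:
Step 1 [NS]: N:car2-GO,E:wait,S:car7-GO,W:wait | queues: N=2 E=2 S=0 W=1
Step 2 [NS]: N:car3-GO,E:wait,S:empty,W:wait | queues: N=1 E=2 S=0 W=1
Step 3 [NS]: N:car4-GO,E:wait,S:empty,W:wait | queues: N=0 E=2 S=0 W=1
Step 4 [NS]: N:empty,E:wait,S:empty,W:wait | queues: N=0 E=2 S=0 W=1
Cars crossed by step 4: 4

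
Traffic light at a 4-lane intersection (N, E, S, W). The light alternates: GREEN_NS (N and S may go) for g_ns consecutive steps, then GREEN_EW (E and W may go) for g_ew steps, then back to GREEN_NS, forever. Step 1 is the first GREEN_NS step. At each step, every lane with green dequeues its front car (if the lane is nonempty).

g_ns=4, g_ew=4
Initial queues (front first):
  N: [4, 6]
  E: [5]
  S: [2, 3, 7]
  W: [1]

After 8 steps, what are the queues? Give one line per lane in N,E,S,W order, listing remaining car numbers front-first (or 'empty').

Step 1 [NS]: N:car4-GO,E:wait,S:car2-GO,W:wait | queues: N=1 E=1 S=2 W=1
Step 2 [NS]: N:car6-GO,E:wait,S:car3-GO,W:wait | queues: N=0 E=1 S=1 W=1
Step 3 [NS]: N:empty,E:wait,S:car7-GO,W:wait | queues: N=0 E=1 S=0 W=1
Step 4 [NS]: N:empty,E:wait,S:empty,W:wait | queues: N=0 E=1 S=0 W=1
Step 5 [EW]: N:wait,E:car5-GO,S:wait,W:car1-GO | queues: N=0 E=0 S=0 W=0

N: empty
E: empty
S: empty
W: empty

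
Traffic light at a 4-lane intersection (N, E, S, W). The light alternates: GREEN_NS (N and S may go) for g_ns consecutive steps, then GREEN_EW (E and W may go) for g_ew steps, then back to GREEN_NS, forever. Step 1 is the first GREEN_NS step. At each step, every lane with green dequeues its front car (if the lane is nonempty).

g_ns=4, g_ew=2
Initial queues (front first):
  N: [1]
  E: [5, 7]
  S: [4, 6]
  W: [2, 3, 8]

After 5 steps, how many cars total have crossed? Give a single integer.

Answer: 5

Derivation:
Step 1 [NS]: N:car1-GO,E:wait,S:car4-GO,W:wait | queues: N=0 E=2 S=1 W=3
Step 2 [NS]: N:empty,E:wait,S:car6-GO,W:wait | queues: N=0 E=2 S=0 W=3
Step 3 [NS]: N:empty,E:wait,S:empty,W:wait | queues: N=0 E=2 S=0 W=3
Step 4 [NS]: N:empty,E:wait,S:empty,W:wait | queues: N=0 E=2 S=0 W=3
Step 5 [EW]: N:wait,E:car5-GO,S:wait,W:car2-GO | queues: N=0 E=1 S=0 W=2
Cars crossed by step 5: 5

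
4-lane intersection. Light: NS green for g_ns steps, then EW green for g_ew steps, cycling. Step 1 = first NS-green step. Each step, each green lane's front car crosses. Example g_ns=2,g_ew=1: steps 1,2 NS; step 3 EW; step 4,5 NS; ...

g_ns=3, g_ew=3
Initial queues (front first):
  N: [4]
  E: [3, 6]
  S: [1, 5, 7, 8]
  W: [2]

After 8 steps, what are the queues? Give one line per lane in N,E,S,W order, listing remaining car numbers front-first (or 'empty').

Step 1 [NS]: N:car4-GO,E:wait,S:car1-GO,W:wait | queues: N=0 E=2 S=3 W=1
Step 2 [NS]: N:empty,E:wait,S:car5-GO,W:wait | queues: N=0 E=2 S=2 W=1
Step 3 [NS]: N:empty,E:wait,S:car7-GO,W:wait | queues: N=0 E=2 S=1 W=1
Step 4 [EW]: N:wait,E:car3-GO,S:wait,W:car2-GO | queues: N=0 E=1 S=1 W=0
Step 5 [EW]: N:wait,E:car6-GO,S:wait,W:empty | queues: N=0 E=0 S=1 W=0
Step 6 [EW]: N:wait,E:empty,S:wait,W:empty | queues: N=0 E=0 S=1 W=0
Step 7 [NS]: N:empty,E:wait,S:car8-GO,W:wait | queues: N=0 E=0 S=0 W=0

N: empty
E: empty
S: empty
W: empty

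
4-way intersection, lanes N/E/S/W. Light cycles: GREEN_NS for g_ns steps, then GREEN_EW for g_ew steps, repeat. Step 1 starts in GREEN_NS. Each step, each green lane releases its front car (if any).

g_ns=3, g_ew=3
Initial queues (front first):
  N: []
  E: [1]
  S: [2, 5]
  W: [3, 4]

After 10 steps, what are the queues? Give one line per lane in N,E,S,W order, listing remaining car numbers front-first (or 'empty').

Step 1 [NS]: N:empty,E:wait,S:car2-GO,W:wait | queues: N=0 E=1 S=1 W=2
Step 2 [NS]: N:empty,E:wait,S:car5-GO,W:wait | queues: N=0 E=1 S=0 W=2
Step 3 [NS]: N:empty,E:wait,S:empty,W:wait | queues: N=0 E=1 S=0 W=2
Step 4 [EW]: N:wait,E:car1-GO,S:wait,W:car3-GO | queues: N=0 E=0 S=0 W=1
Step 5 [EW]: N:wait,E:empty,S:wait,W:car4-GO | queues: N=0 E=0 S=0 W=0

N: empty
E: empty
S: empty
W: empty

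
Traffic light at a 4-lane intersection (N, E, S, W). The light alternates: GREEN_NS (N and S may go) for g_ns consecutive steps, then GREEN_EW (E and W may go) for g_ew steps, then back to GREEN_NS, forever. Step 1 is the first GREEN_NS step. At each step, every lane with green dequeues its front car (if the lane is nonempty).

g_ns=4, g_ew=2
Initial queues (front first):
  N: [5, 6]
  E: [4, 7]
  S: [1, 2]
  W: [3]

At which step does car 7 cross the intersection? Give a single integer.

Step 1 [NS]: N:car5-GO,E:wait,S:car1-GO,W:wait | queues: N=1 E=2 S=1 W=1
Step 2 [NS]: N:car6-GO,E:wait,S:car2-GO,W:wait | queues: N=0 E=2 S=0 W=1
Step 3 [NS]: N:empty,E:wait,S:empty,W:wait | queues: N=0 E=2 S=0 W=1
Step 4 [NS]: N:empty,E:wait,S:empty,W:wait | queues: N=0 E=2 S=0 W=1
Step 5 [EW]: N:wait,E:car4-GO,S:wait,W:car3-GO | queues: N=0 E=1 S=0 W=0
Step 6 [EW]: N:wait,E:car7-GO,S:wait,W:empty | queues: N=0 E=0 S=0 W=0
Car 7 crosses at step 6

6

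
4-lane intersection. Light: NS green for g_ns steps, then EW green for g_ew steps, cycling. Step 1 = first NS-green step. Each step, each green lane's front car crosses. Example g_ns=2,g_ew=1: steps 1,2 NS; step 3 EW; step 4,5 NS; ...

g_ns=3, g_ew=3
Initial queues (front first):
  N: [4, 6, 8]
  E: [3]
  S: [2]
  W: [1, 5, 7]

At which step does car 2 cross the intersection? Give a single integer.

Step 1 [NS]: N:car4-GO,E:wait,S:car2-GO,W:wait | queues: N=2 E=1 S=0 W=3
Step 2 [NS]: N:car6-GO,E:wait,S:empty,W:wait | queues: N=1 E=1 S=0 W=3
Step 3 [NS]: N:car8-GO,E:wait,S:empty,W:wait | queues: N=0 E=1 S=0 W=3
Step 4 [EW]: N:wait,E:car3-GO,S:wait,W:car1-GO | queues: N=0 E=0 S=0 W=2
Step 5 [EW]: N:wait,E:empty,S:wait,W:car5-GO | queues: N=0 E=0 S=0 W=1
Step 6 [EW]: N:wait,E:empty,S:wait,W:car7-GO | queues: N=0 E=0 S=0 W=0
Car 2 crosses at step 1

1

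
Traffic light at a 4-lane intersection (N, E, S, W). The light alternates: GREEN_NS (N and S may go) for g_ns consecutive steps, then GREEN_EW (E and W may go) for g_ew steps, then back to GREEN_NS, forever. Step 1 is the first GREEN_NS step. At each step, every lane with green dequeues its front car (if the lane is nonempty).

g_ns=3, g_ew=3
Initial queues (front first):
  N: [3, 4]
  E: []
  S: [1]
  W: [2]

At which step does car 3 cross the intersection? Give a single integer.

Step 1 [NS]: N:car3-GO,E:wait,S:car1-GO,W:wait | queues: N=1 E=0 S=0 W=1
Step 2 [NS]: N:car4-GO,E:wait,S:empty,W:wait | queues: N=0 E=0 S=0 W=1
Step 3 [NS]: N:empty,E:wait,S:empty,W:wait | queues: N=0 E=0 S=0 W=1
Step 4 [EW]: N:wait,E:empty,S:wait,W:car2-GO | queues: N=0 E=0 S=0 W=0
Car 3 crosses at step 1

1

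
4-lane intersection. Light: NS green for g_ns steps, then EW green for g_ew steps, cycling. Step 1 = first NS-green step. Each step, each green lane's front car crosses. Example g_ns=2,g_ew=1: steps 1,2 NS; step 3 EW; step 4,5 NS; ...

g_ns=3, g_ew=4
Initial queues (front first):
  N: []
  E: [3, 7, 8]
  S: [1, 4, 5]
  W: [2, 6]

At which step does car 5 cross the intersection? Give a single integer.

Step 1 [NS]: N:empty,E:wait,S:car1-GO,W:wait | queues: N=0 E=3 S=2 W=2
Step 2 [NS]: N:empty,E:wait,S:car4-GO,W:wait | queues: N=0 E=3 S=1 W=2
Step 3 [NS]: N:empty,E:wait,S:car5-GO,W:wait | queues: N=0 E=3 S=0 W=2
Step 4 [EW]: N:wait,E:car3-GO,S:wait,W:car2-GO | queues: N=0 E=2 S=0 W=1
Step 5 [EW]: N:wait,E:car7-GO,S:wait,W:car6-GO | queues: N=0 E=1 S=0 W=0
Step 6 [EW]: N:wait,E:car8-GO,S:wait,W:empty | queues: N=0 E=0 S=0 W=0
Car 5 crosses at step 3

3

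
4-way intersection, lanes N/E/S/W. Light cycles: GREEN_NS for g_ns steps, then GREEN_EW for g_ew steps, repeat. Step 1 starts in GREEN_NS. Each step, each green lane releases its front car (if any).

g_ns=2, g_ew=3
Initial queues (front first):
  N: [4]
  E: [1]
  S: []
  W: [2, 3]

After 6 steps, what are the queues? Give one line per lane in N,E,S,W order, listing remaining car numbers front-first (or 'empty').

Step 1 [NS]: N:car4-GO,E:wait,S:empty,W:wait | queues: N=0 E=1 S=0 W=2
Step 2 [NS]: N:empty,E:wait,S:empty,W:wait | queues: N=0 E=1 S=0 W=2
Step 3 [EW]: N:wait,E:car1-GO,S:wait,W:car2-GO | queues: N=0 E=0 S=0 W=1
Step 4 [EW]: N:wait,E:empty,S:wait,W:car3-GO | queues: N=0 E=0 S=0 W=0

N: empty
E: empty
S: empty
W: empty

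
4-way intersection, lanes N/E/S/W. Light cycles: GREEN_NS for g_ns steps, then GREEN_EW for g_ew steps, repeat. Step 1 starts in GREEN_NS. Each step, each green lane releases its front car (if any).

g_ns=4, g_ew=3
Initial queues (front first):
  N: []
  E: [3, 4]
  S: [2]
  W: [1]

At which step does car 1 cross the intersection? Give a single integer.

Step 1 [NS]: N:empty,E:wait,S:car2-GO,W:wait | queues: N=0 E=2 S=0 W=1
Step 2 [NS]: N:empty,E:wait,S:empty,W:wait | queues: N=0 E=2 S=0 W=1
Step 3 [NS]: N:empty,E:wait,S:empty,W:wait | queues: N=0 E=2 S=0 W=1
Step 4 [NS]: N:empty,E:wait,S:empty,W:wait | queues: N=0 E=2 S=0 W=1
Step 5 [EW]: N:wait,E:car3-GO,S:wait,W:car1-GO | queues: N=0 E=1 S=0 W=0
Step 6 [EW]: N:wait,E:car4-GO,S:wait,W:empty | queues: N=0 E=0 S=0 W=0
Car 1 crosses at step 5

5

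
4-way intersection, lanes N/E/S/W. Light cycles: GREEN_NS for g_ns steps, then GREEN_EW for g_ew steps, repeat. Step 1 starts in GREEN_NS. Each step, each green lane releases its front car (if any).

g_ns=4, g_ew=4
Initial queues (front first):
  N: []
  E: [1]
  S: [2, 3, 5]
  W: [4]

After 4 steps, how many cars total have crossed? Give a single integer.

Answer: 3

Derivation:
Step 1 [NS]: N:empty,E:wait,S:car2-GO,W:wait | queues: N=0 E=1 S=2 W=1
Step 2 [NS]: N:empty,E:wait,S:car3-GO,W:wait | queues: N=0 E=1 S=1 W=1
Step 3 [NS]: N:empty,E:wait,S:car5-GO,W:wait | queues: N=0 E=1 S=0 W=1
Step 4 [NS]: N:empty,E:wait,S:empty,W:wait | queues: N=0 E=1 S=0 W=1
Cars crossed by step 4: 3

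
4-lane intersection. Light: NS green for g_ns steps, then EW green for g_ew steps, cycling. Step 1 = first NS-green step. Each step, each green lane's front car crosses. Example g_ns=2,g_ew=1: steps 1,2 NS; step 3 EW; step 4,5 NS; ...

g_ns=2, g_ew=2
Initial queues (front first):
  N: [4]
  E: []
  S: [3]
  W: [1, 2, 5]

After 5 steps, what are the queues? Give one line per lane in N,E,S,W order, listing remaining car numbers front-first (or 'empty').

Step 1 [NS]: N:car4-GO,E:wait,S:car3-GO,W:wait | queues: N=0 E=0 S=0 W=3
Step 2 [NS]: N:empty,E:wait,S:empty,W:wait | queues: N=0 E=0 S=0 W=3
Step 3 [EW]: N:wait,E:empty,S:wait,W:car1-GO | queues: N=0 E=0 S=0 W=2
Step 4 [EW]: N:wait,E:empty,S:wait,W:car2-GO | queues: N=0 E=0 S=0 W=1
Step 5 [NS]: N:empty,E:wait,S:empty,W:wait | queues: N=0 E=0 S=0 W=1

N: empty
E: empty
S: empty
W: 5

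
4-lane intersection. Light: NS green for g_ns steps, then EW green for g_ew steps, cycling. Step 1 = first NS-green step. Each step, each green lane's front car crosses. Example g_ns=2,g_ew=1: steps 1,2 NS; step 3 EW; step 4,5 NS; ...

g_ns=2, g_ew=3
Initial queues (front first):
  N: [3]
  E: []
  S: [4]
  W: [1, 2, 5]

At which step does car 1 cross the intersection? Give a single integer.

Step 1 [NS]: N:car3-GO,E:wait,S:car4-GO,W:wait | queues: N=0 E=0 S=0 W=3
Step 2 [NS]: N:empty,E:wait,S:empty,W:wait | queues: N=0 E=0 S=0 W=3
Step 3 [EW]: N:wait,E:empty,S:wait,W:car1-GO | queues: N=0 E=0 S=0 W=2
Step 4 [EW]: N:wait,E:empty,S:wait,W:car2-GO | queues: N=0 E=0 S=0 W=1
Step 5 [EW]: N:wait,E:empty,S:wait,W:car5-GO | queues: N=0 E=0 S=0 W=0
Car 1 crosses at step 3

3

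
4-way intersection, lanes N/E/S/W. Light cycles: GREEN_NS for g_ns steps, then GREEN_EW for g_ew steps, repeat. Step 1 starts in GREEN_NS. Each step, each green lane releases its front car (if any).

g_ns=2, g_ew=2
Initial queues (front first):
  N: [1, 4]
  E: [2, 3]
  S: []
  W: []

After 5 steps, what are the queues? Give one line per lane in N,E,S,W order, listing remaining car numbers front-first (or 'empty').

Step 1 [NS]: N:car1-GO,E:wait,S:empty,W:wait | queues: N=1 E=2 S=0 W=0
Step 2 [NS]: N:car4-GO,E:wait,S:empty,W:wait | queues: N=0 E=2 S=0 W=0
Step 3 [EW]: N:wait,E:car2-GO,S:wait,W:empty | queues: N=0 E=1 S=0 W=0
Step 4 [EW]: N:wait,E:car3-GO,S:wait,W:empty | queues: N=0 E=0 S=0 W=0

N: empty
E: empty
S: empty
W: empty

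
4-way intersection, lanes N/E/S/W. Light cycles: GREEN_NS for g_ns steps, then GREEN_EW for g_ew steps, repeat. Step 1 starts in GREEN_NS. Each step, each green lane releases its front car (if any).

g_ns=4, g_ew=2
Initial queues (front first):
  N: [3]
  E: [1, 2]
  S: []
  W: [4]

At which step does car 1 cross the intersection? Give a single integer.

Step 1 [NS]: N:car3-GO,E:wait,S:empty,W:wait | queues: N=0 E=2 S=0 W=1
Step 2 [NS]: N:empty,E:wait,S:empty,W:wait | queues: N=0 E=2 S=0 W=1
Step 3 [NS]: N:empty,E:wait,S:empty,W:wait | queues: N=0 E=2 S=0 W=1
Step 4 [NS]: N:empty,E:wait,S:empty,W:wait | queues: N=0 E=2 S=0 W=1
Step 5 [EW]: N:wait,E:car1-GO,S:wait,W:car4-GO | queues: N=0 E=1 S=0 W=0
Step 6 [EW]: N:wait,E:car2-GO,S:wait,W:empty | queues: N=0 E=0 S=0 W=0
Car 1 crosses at step 5

5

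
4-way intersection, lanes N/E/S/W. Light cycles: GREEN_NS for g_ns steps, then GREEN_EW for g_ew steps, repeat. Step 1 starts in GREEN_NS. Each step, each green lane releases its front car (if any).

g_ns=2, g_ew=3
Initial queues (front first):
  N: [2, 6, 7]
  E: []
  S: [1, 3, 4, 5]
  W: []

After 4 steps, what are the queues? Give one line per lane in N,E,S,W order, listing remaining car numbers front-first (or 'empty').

Step 1 [NS]: N:car2-GO,E:wait,S:car1-GO,W:wait | queues: N=2 E=0 S=3 W=0
Step 2 [NS]: N:car6-GO,E:wait,S:car3-GO,W:wait | queues: N=1 E=0 S=2 W=0
Step 3 [EW]: N:wait,E:empty,S:wait,W:empty | queues: N=1 E=0 S=2 W=0
Step 4 [EW]: N:wait,E:empty,S:wait,W:empty | queues: N=1 E=0 S=2 W=0

N: 7
E: empty
S: 4 5
W: empty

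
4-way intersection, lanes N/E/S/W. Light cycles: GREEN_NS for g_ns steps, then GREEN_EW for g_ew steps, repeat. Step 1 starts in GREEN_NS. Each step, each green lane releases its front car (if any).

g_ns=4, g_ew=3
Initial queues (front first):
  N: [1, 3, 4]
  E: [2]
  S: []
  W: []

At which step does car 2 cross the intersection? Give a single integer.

Step 1 [NS]: N:car1-GO,E:wait,S:empty,W:wait | queues: N=2 E=1 S=0 W=0
Step 2 [NS]: N:car3-GO,E:wait,S:empty,W:wait | queues: N=1 E=1 S=0 W=0
Step 3 [NS]: N:car4-GO,E:wait,S:empty,W:wait | queues: N=0 E=1 S=0 W=0
Step 4 [NS]: N:empty,E:wait,S:empty,W:wait | queues: N=0 E=1 S=0 W=0
Step 5 [EW]: N:wait,E:car2-GO,S:wait,W:empty | queues: N=0 E=0 S=0 W=0
Car 2 crosses at step 5

5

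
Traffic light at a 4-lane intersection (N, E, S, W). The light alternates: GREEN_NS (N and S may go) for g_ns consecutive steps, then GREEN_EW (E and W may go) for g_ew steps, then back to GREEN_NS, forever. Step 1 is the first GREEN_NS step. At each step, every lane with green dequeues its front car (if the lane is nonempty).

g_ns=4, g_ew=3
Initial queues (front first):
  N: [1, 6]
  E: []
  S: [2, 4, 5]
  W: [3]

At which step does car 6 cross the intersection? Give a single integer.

Step 1 [NS]: N:car1-GO,E:wait,S:car2-GO,W:wait | queues: N=1 E=0 S=2 W=1
Step 2 [NS]: N:car6-GO,E:wait,S:car4-GO,W:wait | queues: N=0 E=0 S=1 W=1
Step 3 [NS]: N:empty,E:wait,S:car5-GO,W:wait | queues: N=0 E=0 S=0 W=1
Step 4 [NS]: N:empty,E:wait,S:empty,W:wait | queues: N=0 E=0 S=0 W=1
Step 5 [EW]: N:wait,E:empty,S:wait,W:car3-GO | queues: N=0 E=0 S=0 W=0
Car 6 crosses at step 2

2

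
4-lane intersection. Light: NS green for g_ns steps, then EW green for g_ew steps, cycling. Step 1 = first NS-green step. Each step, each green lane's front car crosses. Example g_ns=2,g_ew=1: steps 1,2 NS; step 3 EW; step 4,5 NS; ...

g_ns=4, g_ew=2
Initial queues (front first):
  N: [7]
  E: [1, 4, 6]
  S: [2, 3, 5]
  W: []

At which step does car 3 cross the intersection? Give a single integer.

Step 1 [NS]: N:car7-GO,E:wait,S:car2-GO,W:wait | queues: N=0 E=3 S=2 W=0
Step 2 [NS]: N:empty,E:wait,S:car3-GO,W:wait | queues: N=0 E=3 S=1 W=0
Step 3 [NS]: N:empty,E:wait,S:car5-GO,W:wait | queues: N=0 E=3 S=0 W=0
Step 4 [NS]: N:empty,E:wait,S:empty,W:wait | queues: N=0 E=3 S=0 W=0
Step 5 [EW]: N:wait,E:car1-GO,S:wait,W:empty | queues: N=0 E=2 S=0 W=0
Step 6 [EW]: N:wait,E:car4-GO,S:wait,W:empty | queues: N=0 E=1 S=0 W=0
Step 7 [NS]: N:empty,E:wait,S:empty,W:wait | queues: N=0 E=1 S=0 W=0
Step 8 [NS]: N:empty,E:wait,S:empty,W:wait | queues: N=0 E=1 S=0 W=0
Step 9 [NS]: N:empty,E:wait,S:empty,W:wait | queues: N=0 E=1 S=0 W=0
Step 10 [NS]: N:empty,E:wait,S:empty,W:wait | queues: N=0 E=1 S=0 W=0
Step 11 [EW]: N:wait,E:car6-GO,S:wait,W:empty | queues: N=0 E=0 S=0 W=0
Car 3 crosses at step 2

2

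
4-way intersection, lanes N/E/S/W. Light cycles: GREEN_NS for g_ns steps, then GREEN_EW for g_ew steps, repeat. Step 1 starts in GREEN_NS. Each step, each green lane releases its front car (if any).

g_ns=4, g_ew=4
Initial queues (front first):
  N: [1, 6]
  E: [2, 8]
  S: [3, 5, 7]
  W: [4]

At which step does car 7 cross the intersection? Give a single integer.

Step 1 [NS]: N:car1-GO,E:wait,S:car3-GO,W:wait | queues: N=1 E=2 S=2 W=1
Step 2 [NS]: N:car6-GO,E:wait,S:car5-GO,W:wait | queues: N=0 E=2 S=1 W=1
Step 3 [NS]: N:empty,E:wait,S:car7-GO,W:wait | queues: N=0 E=2 S=0 W=1
Step 4 [NS]: N:empty,E:wait,S:empty,W:wait | queues: N=0 E=2 S=0 W=1
Step 5 [EW]: N:wait,E:car2-GO,S:wait,W:car4-GO | queues: N=0 E=1 S=0 W=0
Step 6 [EW]: N:wait,E:car8-GO,S:wait,W:empty | queues: N=0 E=0 S=0 W=0
Car 7 crosses at step 3

3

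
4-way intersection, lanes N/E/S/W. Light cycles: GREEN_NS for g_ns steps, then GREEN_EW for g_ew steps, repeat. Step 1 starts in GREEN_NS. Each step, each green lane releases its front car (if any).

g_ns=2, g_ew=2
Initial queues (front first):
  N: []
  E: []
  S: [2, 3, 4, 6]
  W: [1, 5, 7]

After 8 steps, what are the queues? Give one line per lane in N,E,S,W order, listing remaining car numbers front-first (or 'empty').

Step 1 [NS]: N:empty,E:wait,S:car2-GO,W:wait | queues: N=0 E=0 S=3 W=3
Step 2 [NS]: N:empty,E:wait,S:car3-GO,W:wait | queues: N=0 E=0 S=2 W=3
Step 3 [EW]: N:wait,E:empty,S:wait,W:car1-GO | queues: N=0 E=0 S=2 W=2
Step 4 [EW]: N:wait,E:empty,S:wait,W:car5-GO | queues: N=0 E=0 S=2 W=1
Step 5 [NS]: N:empty,E:wait,S:car4-GO,W:wait | queues: N=0 E=0 S=1 W=1
Step 6 [NS]: N:empty,E:wait,S:car6-GO,W:wait | queues: N=0 E=0 S=0 W=1
Step 7 [EW]: N:wait,E:empty,S:wait,W:car7-GO | queues: N=0 E=0 S=0 W=0

N: empty
E: empty
S: empty
W: empty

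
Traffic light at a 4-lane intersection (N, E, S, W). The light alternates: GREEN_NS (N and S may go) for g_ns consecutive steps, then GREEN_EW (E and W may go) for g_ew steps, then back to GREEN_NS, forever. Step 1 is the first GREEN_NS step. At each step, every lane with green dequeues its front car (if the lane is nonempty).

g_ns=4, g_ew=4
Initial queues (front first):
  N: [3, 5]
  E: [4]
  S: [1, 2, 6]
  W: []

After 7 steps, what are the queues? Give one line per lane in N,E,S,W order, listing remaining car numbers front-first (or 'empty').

Step 1 [NS]: N:car3-GO,E:wait,S:car1-GO,W:wait | queues: N=1 E=1 S=2 W=0
Step 2 [NS]: N:car5-GO,E:wait,S:car2-GO,W:wait | queues: N=0 E=1 S=1 W=0
Step 3 [NS]: N:empty,E:wait,S:car6-GO,W:wait | queues: N=0 E=1 S=0 W=0
Step 4 [NS]: N:empty,E:wait,S:empty,W:wait | queues: N=0 E=1 S=0 W=0
Step 5 [EW]: N:wait,E:car4-GO,S:wait,W:empty | queues: N=0 E=0 S=0 W=0

N: empty
E: empty
S: empty
W: empty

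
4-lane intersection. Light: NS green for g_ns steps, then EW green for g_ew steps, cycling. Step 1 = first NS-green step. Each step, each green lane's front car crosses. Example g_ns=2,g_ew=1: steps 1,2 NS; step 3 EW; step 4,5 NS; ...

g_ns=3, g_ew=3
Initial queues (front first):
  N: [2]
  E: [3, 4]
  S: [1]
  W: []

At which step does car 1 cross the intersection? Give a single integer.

Step 1 [NS]: N:car2-GO,E:wait,S:car1-GO,W:wait | queues: N=0 E=2 S=0 W=0
Step 2 [NS]: N:empty,E:wait,S:empty,W:wait | queues: N=0 E=2 S=0 W=0
Step 3 [NS]: N:empty,E:wait,S:empty,W:wait | queues: N=0 E=2 S=0 W=0
Step 4 [EW]: N:wait,E:car3-GO,S:wait,W:empty | queues: N=0 E=1 S=0 W=0
Step 5 [EW]: N:wait,E:car4-GO,S:wait,W:empty | queues: N=0 E=0 S=0 W=0
Car 1 crosses at step 1

1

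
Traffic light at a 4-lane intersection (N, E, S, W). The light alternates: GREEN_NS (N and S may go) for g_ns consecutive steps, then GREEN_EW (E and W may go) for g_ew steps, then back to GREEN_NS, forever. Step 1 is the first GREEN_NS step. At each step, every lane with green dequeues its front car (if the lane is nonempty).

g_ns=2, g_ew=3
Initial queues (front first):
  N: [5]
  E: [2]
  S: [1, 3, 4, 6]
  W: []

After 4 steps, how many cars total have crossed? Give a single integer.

Answer: 4

Derivation:
Step 1 [NS]: N:car5-GO,E:wait,S:car1-GO,W:wait | queues: N=0 E=1 S=3 W=0
Step 2 [NS]: N:empty,E:wait,S:car3-GO,W:wait | queues: N=0 E=1 S=2 W=0
Step 3 [EW]: N:wait,E:car2-GO,S:wait,W:empty | queues: N=0 E=0 S=2 W=0
Step 4 [EW]: N:wait,E:empty,S:wait,W:empty | queues: N=0 E=0 S=2 W=0
Cars crossed by step 4: 4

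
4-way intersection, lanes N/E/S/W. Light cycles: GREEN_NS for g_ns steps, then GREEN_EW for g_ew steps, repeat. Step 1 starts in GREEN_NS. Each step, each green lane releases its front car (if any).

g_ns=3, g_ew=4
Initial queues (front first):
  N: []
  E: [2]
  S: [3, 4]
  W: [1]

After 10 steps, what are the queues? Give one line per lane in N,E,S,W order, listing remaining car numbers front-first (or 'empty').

Step 1 [NS]: N:empty,E:wait,S:car3-GO,W:wait | queues: N=0 E=1 S=1 W=1
Step 2 [NS]: N:empty,E:wait,S:car4-GO,W:wait | queues: N=0 E=1 S=0 W=1
Step 3 [NS]: N:empty,E:wait,S:empty,W:wait | queues: N=0 E=1 S=0 W=1
Step 4 [EW]: N:wait,E:car2-GO,S:wait,W:car1-GO | queues: N=0 E=0 S=0 W=0

N: empty
E: empty
S: empty
W: empty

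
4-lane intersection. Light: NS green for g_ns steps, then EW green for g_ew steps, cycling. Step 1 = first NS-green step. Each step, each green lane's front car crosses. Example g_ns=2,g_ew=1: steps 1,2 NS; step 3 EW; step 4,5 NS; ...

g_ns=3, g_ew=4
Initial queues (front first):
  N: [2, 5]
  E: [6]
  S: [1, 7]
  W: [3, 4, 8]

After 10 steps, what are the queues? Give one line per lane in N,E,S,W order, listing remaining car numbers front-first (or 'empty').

Step 1 [NS]: N:car2-GO,E:wait,S:car1-GO,W:wait | queues: N=1 E=1 S=1 W=3
Step 2 [NS]: N:car5-GO,E:wait,S:car7-GO,W:wait | queues: N=0 E=1 S=0 W=3
Step 3 [NS]: N:empty,E:wait,S:empty,W:wait | queues: N=0 E=1 S=0 W=3
Step 4 [EW]: N:wait,E:car6-GO,S:wait,W:car3-GO | queues: N=0 E=0 S=0 W=2
Step 5 [EW]: N:wait,E:empty,S:wait,W:car4-GO | queues: N=0 E=0 S=0 W=1
Step 6 [EW]: N:wait,E:empty,S:wait,W:car8-GO | queues: N=0 E=0 S=0 W=0

N: empty
E: empty
S: empty
W: empty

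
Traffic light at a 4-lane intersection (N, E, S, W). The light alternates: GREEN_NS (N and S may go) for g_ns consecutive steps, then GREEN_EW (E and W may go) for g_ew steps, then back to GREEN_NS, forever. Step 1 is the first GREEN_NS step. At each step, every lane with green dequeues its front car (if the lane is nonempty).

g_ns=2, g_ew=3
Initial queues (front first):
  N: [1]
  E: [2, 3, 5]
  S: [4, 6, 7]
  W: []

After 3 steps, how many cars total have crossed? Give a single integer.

Step 1 [NS]: N:car1-GO,E:wait,S:car4-GO,W:wait | queues: N=0 E=3 S=2 W=0
Step 2 [NS]: N:empty,E:wait,S:car6-GO,W:wait | queues: N=0 E=3 S=1 W=0
Step 3 [EW]: N:wait,E:car2-GO,S:wait,W:empty | queues: N=0 E=2 S=1 W=0
Cars crossed by step 3: 4

Answer: 4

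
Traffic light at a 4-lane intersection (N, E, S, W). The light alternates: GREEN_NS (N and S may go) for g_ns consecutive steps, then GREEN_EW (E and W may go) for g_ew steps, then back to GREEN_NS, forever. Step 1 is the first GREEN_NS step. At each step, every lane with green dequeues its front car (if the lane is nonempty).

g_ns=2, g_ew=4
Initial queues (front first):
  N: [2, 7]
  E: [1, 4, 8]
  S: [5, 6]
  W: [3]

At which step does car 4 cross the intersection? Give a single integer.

Step 1 [NS]: N:car2-GO,E:wait,S:car5-GO,W:wait | queues: N=1 E=3 S=1 W=1
Step 2 [NS]: N:car7-GO,E:wait,S:car6-GO,W:wait | queues: N=0 E=3 S=0 W=1
Step 3 [EW]: N:wait,E:car1-GO,S:wait,W:car3-GO | queues: N=0 E=2 S=0 W=0
Step 4 [EW]: N:wait,E:car4-GO,S:wait,W:empty | queues: N=0 E=1 S=0 W=0
Step 5 [EW]: N:wait,E:car8-GO,S:wait,W:empty | queues: N=0 E=0 S=0 W=0
Car 4 crosses at step 4

4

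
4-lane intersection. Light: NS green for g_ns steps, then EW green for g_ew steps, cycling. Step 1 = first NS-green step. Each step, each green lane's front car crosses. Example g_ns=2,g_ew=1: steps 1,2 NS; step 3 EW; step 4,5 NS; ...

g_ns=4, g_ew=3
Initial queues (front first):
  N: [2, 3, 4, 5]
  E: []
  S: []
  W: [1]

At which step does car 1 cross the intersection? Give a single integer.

Step 1 [NS]: N:car2-GO,E:wait,S:empty,W:wait | queues: N=3 E=0 S=0 W=1
Step 2 [NS]: N:car3-GO,E:wait,S:empty,W:wait | queues: N=2 E=0 S=0 W=1
Step 3 [NS]: N:car4-GO,E:wait,S:empty,W:wait | queues: N=1 E=0 S=0 W=1
Step 4 [NS]: N:car5-GO,E:wait,S:empty,W:wait | queues: N=0 E=0 S=0 W=1
Step 5 [EW]: N:wait,E:empty,S:wait,W:car1-GO | queues: N=0 E=0 S=0 W=0
Car 1 crosses at step 5

5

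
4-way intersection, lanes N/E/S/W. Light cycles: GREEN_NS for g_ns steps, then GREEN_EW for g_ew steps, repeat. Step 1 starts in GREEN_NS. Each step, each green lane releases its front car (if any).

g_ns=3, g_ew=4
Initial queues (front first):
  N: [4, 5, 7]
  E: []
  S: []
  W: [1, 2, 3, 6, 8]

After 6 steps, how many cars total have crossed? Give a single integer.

Answer: 6

Derivation:
Step 1 [NS]: N:car4-GO,E:wait,S:empty,W:wait | queues: N=2 E=0 S=0 W=5
Step 2 [NS]: N:car5-GO,E:wait,S:empty,W:wait | queues: N=1 E=0 S=0 W=5
Step 3 [NS]: N:car7-GO,E:wait,S:empty,W:wait | queues: N=0 E=0 S=0 W=5
Step 4 [EW]: N:wait,E:empty,S:wait,W:car1-GO | queues: N=0 E=0 S=0 W=4
Step 5 [EW]: N:wait,E:empty,S:wait,W:car2-GO | queues: N=0 E=0 S=0 W=3
Step 6 [EW]: N:wait,E:empty,S:wait,W:car3-GO | queues: N=0 E=0 S=0 W=2
Cars crossed by step 6: 6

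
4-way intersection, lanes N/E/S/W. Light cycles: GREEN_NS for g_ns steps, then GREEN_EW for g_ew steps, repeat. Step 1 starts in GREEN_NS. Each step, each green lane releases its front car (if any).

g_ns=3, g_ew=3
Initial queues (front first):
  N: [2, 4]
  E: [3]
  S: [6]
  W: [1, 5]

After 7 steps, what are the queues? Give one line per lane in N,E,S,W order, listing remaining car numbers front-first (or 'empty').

Step 1 [NS]: N:car2-GO,E:wait,S:car6-GO,W:wait | queues: N=1 E=1 S=0 W=2
Step 2 [NS]: N:car4-GO,E:wait,S:empty,W:wait | queues: N=0 E=1 S=0 W=2
Step 3 [NS]: N:empty,E:wait,S:empty,W:wait | queues: N=0 E=1 S=0 W=2
Step 4 [EW]: N:wait,E:car3-GO,S:wait,W:car1-GO | queues: N=0 E=0 S=0 W=1
Step 5 [EW]: N:wait,E:empty,S:wait,W:car5-GO | queues: N=0 E=0 S=0 W=0

N: empty
E: empty
S: empty
W: empty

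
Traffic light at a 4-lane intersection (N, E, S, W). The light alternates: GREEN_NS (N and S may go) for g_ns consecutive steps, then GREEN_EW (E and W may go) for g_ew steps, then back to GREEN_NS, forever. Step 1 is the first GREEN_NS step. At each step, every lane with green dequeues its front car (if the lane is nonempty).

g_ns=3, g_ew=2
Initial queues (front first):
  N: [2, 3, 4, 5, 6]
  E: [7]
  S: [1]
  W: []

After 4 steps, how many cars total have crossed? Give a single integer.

Step 1 [NS]: N:car2-GO,E:wait,S:car1-GO,W:wait | queues: N=4 E=1 S=0 W=0
Step 2 [NS]: N:car3-GO,E:wait,S:empty,W:wait | queues: N=3 E=1 S=0 W=0
Step 3 [NS]: N:car4-GO,E:wait,S:empty,W:wait | queues: N=2 E=1 S=0 W=0
Step 4 [EW]: N:wait,E:car7-GO,S:wait,W:empty | queues: N=2 E=0 S=0 W=0
Cars crossed by step 4: 5

Answer: 5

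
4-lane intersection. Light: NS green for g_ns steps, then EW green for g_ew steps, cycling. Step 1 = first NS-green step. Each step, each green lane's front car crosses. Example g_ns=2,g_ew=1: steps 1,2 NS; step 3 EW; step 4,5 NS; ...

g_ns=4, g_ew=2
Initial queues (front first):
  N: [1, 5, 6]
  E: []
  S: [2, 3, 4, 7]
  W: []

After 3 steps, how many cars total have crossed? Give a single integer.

Answer: 6

Derivation:
Step 1 [NS]: N:car1-GO,E:wait,S:car2-GO,W:wait | queues: N=2 E=0 S=3 W=0
Step 2 [NS]: N:car5-GO,E:wait,S:car3-GO,W:wait | queues: N=1 E=0 S=2 W=0
Step 3 [NS]: N:car6-GO,E:wait,S:car4-GO,W:wait | queues: N=0 E=0 S=1 W=0
Cars crossed by step 3: 6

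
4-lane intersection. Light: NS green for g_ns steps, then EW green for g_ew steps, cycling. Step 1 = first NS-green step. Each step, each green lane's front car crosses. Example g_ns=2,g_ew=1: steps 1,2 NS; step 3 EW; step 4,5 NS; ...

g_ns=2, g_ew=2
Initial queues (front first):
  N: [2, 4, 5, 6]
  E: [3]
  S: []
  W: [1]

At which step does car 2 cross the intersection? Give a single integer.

Step 1 [NS]: N:car2-GO,E:wait,S:empty,W:wait | queues: N=3 E=1 S=0 W=1
Step 2 [NS]: N:car4-GO,E:wait,S:empty,W:wait | queues: N=2 E=1 S=0 W=1
Step 3 [EW]: N:wait,E:car3-GO,S:wait,W:car1-GO | queues: N=2 E=0 S=0 W=0
Step 4 [EW]: N:wait,E:empty,S:wait,W:empty | queues: N=2 E=0 S=0 W=0
Step 5 [NS]: N:car5-GO,E:wait,S:empty,W:wait | queues: N=1 E=0 S=0 W=0
Step 6 [NS]: N:car6-GO,E:wait,S:empty,W:wait | queues: N=0 E=0 S=0 W=0
Car 2 crosses at step 1

1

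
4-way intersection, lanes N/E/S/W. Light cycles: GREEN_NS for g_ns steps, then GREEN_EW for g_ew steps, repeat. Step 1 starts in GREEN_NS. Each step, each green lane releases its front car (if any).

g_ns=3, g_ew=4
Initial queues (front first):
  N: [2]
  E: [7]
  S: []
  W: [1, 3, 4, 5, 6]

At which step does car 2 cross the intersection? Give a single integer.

Step 1 [NS]: N:car2-GO,E:wait,S:empty,W:wait | queues: N=0 E=1 S=0 W=5
Step 2 [NS]: N:empty,E:wait,S:empty,W:wait | queues: N=0 E=1 S=0 W=5
Step 3 [NS]: N:empty,E:wait,S:empty,W:wait | queues: N=0 E=1 S=0 W=5
Step 4 [EW]: N:wait,E:car7-GO,S:wait,W:car1-GO | queues: N=0 E=0 S=0 W=4
Step 5 [EW]: N:wait,E:empty,S:wait,W:car3-GO | queues: N=0 E=0 S=0 W=3
Step 6 [EW]: N:wait,E:empty,S:wait,W:car4-GO | queues: N=0 E=0 S=0 W=2
Step 7 [EW]: N:wait,E:empty,S:wait,W:car5-GO | queues: N=0 E=0 S=0 W=1
Step 8 [NS]: N:empty,E:wait,S:empty,W:wait | queues: N=0 E=0 S=0 W=1
Step 9 [NS]: N:empty,E:wait,S:empty,W:wait | queues: N=0 E=0 S=0 W=1
Step 10 [NS]: N:empty,E:wait,S:empty,W:wait | queues: N=0 E=0 S=0 W=1
Step 11 [EW]: N:wait,E:empty,S:wait,W:car6-GO | queues: N=0 E=0 S=0 W=0
Car 2 crosses at step 1

1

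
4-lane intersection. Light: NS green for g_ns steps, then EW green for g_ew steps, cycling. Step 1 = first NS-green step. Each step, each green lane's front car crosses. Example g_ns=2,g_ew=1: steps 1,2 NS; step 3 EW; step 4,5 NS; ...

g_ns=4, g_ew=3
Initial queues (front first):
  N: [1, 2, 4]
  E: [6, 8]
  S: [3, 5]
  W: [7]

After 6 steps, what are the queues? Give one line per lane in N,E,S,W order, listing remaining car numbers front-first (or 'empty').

Step 1 [NS]: N:car1-GO,E:wait,S:car3-GO,W:wait | queues: N=2 E=2 S=1 W=1
Step 2 [NS]: N:car2-GO,E:wait,S:car5-GO,W:wait | queues: N=1 E=2 S=0 W=1
Step 3 [NS]: N:car4-GO,E:wait,S:empty,W:wait | queues: N=0 E=2 S=0 W=1
Step 4 [NS]: N:empty,E:wait,S:empty,W:wait | queues: N=0 E=2 S=0 W=1
Step 5 [EW]: N:wait,E:car6-GO,S:wait,W:car7-GO | queues: N=0 E=1 S=0 W=0
Step 6 [EW]: N:wait,E:car8-GO,S:wait,W:empty | queues: N=0 E=0 S=0 W=0

N: empty
E: empty
S: empty
W: empty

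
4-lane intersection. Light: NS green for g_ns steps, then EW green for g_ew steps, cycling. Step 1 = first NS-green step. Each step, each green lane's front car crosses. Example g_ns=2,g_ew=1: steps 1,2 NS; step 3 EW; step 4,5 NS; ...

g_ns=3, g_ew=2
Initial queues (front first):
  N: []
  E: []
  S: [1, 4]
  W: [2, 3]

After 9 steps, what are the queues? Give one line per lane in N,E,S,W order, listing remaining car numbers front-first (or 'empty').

Step 1 [NS]: N:empty,E:wait,S:car1-GO,W:wait | queues: N=0 E=0 S=1 W=2
Step 2 [NS]: N:empty,E:wait,S:car4-GO,W:wait | queues: N=0 E=0 S=0 W=2
Step 3 [NS]: N:empty,E:wait,S:empty,W:wait | queues: N=0 E=0 S=0 W=2
Step 4 [EW]: N:wait,E:empty,S:wait,W:car2-GO | queues: N=0 E=0 S=0 W=1
Step 5 [EW]: N:wait,E:empty,S:wait,W:car3-GO | queues: N=0 E=0 S=0 W=0

N: empty
E: empty
S: empty
W: empty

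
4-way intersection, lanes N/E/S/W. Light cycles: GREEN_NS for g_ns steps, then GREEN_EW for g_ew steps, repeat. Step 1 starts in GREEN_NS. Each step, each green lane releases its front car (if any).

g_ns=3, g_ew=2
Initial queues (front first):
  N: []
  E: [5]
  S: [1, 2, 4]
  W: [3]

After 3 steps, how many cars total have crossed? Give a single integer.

Step 1 [NS]: N:empty,E:wait,S:car1-GO,W:wait | queues: N=0 E=1 S=2 W=1
Step 2 [NS]: N:empty,E:wait,S:car2-GO,W:wait | queues: N=0 E=1 S=1 W=1
Step 3 [NS]: N:empty,E:wait,S:car4-GO,W:wait | queues: N=0 E=1 S=0 W=1
Cars crossed by step 3: 3

Answer: 3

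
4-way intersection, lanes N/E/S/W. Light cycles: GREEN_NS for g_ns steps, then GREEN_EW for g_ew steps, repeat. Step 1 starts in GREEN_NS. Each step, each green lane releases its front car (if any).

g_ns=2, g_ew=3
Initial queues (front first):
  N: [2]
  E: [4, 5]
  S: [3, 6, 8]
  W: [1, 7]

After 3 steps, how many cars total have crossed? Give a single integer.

Step 1 [NS]: N:car2-GO,E:wait,S:car3-GO,W:wait | queues: N=0 E=2 S=2 W=2
Step 2 [NS]: N:empty,E:wait,S:car6-GO,W:wait | queues: N=0 E=2 S=1 W=2
Step 3 [EW]: N:wait,E:car4-GO,S:wait,W:car1-GO | queues: N=0 E=1 S=1 W=1
Cars crossed by step 3: 5

Answer: 5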